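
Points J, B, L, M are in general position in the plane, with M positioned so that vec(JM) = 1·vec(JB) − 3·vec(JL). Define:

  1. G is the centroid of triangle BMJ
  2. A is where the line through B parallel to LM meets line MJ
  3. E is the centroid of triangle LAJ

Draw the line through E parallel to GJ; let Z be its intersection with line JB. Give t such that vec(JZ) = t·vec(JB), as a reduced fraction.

Assign J = (0, 0), B = (1, 0), L = (0, 1), M = (1, -3) — the answer is frame-independent, so this choice is without loss of generality.
1. G is the centroid of triangle BMJ ⇒ G = (2/3, -1)
2. A is where the line through B parallel to LM meets line MJ ⇒ A = (4, -12)
3. E is the centroid of triangle LAJ ⇒ E = (4/3, -11/3)
through E parallel to GJ: direction (-2/3, 1); meets JB at Z = (-10/9, 0)
Z = J + t·(B−J) with t = -10/9

t = -10/9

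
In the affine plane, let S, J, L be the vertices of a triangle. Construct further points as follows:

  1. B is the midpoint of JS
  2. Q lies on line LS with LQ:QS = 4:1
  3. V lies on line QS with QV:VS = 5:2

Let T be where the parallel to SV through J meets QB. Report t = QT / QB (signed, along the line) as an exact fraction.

t = 2

Set S = (0, 0), J = (1, 0), L = (0, 1); any affine frame gives the same invariant.
1. B is the midpoint of JS ⇒ B = (1/2, 0)
2. Q lies on line LS with LQ:QS = 4:1 ⇒ Q = (0, 1/5)
3. V lies on line QS with QV:VS = 5:2 ⇒ V = (0, 2/35)
through J parallel to SV: direction (0, 2/35); meets QB at T = (1, -1/5)
T = Q + t·(B−Q) with t = 2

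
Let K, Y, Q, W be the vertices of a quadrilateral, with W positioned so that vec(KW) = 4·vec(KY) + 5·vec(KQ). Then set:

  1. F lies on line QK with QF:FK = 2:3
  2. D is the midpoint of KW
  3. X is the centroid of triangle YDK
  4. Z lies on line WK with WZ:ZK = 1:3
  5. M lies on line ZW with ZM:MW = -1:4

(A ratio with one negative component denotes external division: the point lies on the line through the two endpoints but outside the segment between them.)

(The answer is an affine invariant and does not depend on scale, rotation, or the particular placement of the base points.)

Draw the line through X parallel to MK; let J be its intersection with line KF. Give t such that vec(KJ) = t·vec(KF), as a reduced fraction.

Assign K = (0, 0), Y = (1, 0), Q = (0, 1), W = (4, 5) — the answer is frame-independent, so this choice is without loss of generality.
1. F lies on line QK with QF:FK = 2:3 ⇒ F = (0, 3/5)
2. D is the midpoint of KW ⇒ D = (2, 5/2)
3. X is the centroid of triangle YDK ⇒ X = (1, 5/6)
4. Z lies on line WK with WZ:ZK = 1:3 ⇒ Z = (3, 15/4)
5. M lies on line ZW with ZM:MW = -1:4 ⇒ M = (8/3, 10/3)
through X parallel to MK: direction (-8/3, -10/3); meets KF at J = (0, -5/12)
J = K + t·(F−K) with t = -25/36

t = -25/36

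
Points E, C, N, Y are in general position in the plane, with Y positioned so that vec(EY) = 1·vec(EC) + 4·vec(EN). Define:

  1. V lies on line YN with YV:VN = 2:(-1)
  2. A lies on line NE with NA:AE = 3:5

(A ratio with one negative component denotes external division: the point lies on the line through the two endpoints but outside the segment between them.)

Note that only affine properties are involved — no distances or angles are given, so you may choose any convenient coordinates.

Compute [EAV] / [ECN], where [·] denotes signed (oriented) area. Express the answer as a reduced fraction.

Set E = (0, 0), C = (1, 0), N = (0, 1), Y = (1, 4); any affine frame gives the same invariant.
1. V lies on line YN with YV:VN = 2:(-1) ⇒ V = (-1, -2)
2. A lies on line NE with NA:AE = 3:5 ⇒ A = (0, 5/8)
2·[EAV] = 5/8, 2·[ECN] = 1
[EAV]:[ECN] = 5/8:1 = 5/8

[EAV]:[ECN] = 5/8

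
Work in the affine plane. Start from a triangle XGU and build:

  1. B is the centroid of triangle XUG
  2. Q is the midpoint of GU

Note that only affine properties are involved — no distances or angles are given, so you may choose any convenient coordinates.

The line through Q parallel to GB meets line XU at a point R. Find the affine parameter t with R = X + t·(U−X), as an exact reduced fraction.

Assign X = (0, 0), G = (1, 0), U = (0, 1) — the answer is frame-independent, so this choice is without loss of generality.
1. B is the centroid of triangle XUG ⇒ B = (1/3, 1/3)
2. Q is the midpoint of GU ⇒ Q = (1/2, 1/2)
through Q parallel to GB: direction (-2/3, 1/3); meets XU at R = (0, 3/4)
R = X + t·(U−X) with t = 3/4

t = 3/4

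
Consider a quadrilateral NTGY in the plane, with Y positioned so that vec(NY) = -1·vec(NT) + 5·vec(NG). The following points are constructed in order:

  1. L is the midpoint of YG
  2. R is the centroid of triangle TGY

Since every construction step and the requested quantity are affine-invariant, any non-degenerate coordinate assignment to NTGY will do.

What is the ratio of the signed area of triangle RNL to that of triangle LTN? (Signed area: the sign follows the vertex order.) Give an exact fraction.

[RNL]:[LTN] = 1/3

Work in coordinates with N = (0, 0), T = (1, 0), G = (0, 1), Y = (-1, 5).
1. L is the midpoint of YG ⇒ L = (-1/2, 3)
2. R is the centroid of triangle TGY ⇒ R = (0, 2)
2·[RNL] = -1, 2·[LTN] = -3
[RNL]:[LTN] = -1:-3 = 1/3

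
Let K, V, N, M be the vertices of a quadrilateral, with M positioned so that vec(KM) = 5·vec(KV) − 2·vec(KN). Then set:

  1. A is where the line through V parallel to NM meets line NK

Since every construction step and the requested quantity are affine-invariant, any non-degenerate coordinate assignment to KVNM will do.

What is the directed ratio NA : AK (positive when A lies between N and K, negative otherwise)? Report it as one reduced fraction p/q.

Work in coordinates with K = (0, 0), V = (1, 0), N = (0, 1), M = (5, -2).
1. A is where the line through V parallel to NM meets line NK ⇒ A = (0, 3/5)
A = N + t·(K−N) with t = 2/5, so NA:AK = t:(1−t) = 2/5:3/5

NA:AK = 2/3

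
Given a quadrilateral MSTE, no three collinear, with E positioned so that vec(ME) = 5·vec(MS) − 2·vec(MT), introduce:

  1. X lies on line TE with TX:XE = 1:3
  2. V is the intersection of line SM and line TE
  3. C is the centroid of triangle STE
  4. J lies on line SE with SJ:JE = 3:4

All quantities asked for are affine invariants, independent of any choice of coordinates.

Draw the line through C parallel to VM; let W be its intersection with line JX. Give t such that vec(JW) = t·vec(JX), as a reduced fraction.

t = 44/93

Set M = (0, 0), S = (1, 0), T = (0, 1), E = (5, -2); any affine frame gives the same invariant.
1. X lies on line TE with TX:XE = 1:3 ⇒ X = (5/4, 1/4)
2. V is the intersection of line SM and line TE ⇒ V = (5/3, 0)
3. C is the centroid of triangle STE ⇒ C = (2, -1/3)
4. J lies on line SE with SJ:JE = 3:4 ⇒ J = (19/7, -6/7)
through C parallel to VM: direction (-5/3, 0); meets JX at W = (188/93, -1/3)
W = J + t·(X−J) with t = 44/93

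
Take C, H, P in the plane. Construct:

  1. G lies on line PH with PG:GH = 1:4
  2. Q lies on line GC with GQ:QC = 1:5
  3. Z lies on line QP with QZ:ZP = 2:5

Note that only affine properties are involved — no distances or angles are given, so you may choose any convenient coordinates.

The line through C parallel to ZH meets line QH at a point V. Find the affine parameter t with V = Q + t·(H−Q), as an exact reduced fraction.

Work in coordinates with C = (0, 0), H = (1, 0), P = (0, 1).
1. G lies on line PH with PG:GH = 1:4 ⇒ G = (1/5, 4/5)
2. Q lies on line GC with GQ:QC = 1:5 ⇒ Q = (1/6, 2/3)
3. Z lies on line QP with QZ:ZP = 2:5 ⇒ Z = (5/42, 16/21)
through C parallel to ZH: direction (37/42, -16/21); meets QH at V = (-37/3, 32/3)
V = Q + t·(H−Q) with t = -15

t = -15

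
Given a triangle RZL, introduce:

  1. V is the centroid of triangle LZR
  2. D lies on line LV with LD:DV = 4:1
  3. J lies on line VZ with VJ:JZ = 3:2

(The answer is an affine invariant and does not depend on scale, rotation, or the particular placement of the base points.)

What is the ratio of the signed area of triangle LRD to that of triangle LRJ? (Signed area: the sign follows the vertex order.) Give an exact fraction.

Choose coordinates R = (0, 0), Z = (1, 0), L = (0, 1).
1. V is the centroid of triangle LZR ⇒ V = (1/3, 1/3)
2. D lies on line LV with LD:DV = 4:1 ⇒ D = (4/15, 7/15)
3. J lies on line VZ with VJ:JZ = 3:2 ⇒ J = (11/15, 2/15)
2·[LRD] = 4/15, 2·[LRJ] = 11/15
[LRD]:[LRJ] = 4/15:11/15 = 4/11

[LRD]:[LRJ] = 4/11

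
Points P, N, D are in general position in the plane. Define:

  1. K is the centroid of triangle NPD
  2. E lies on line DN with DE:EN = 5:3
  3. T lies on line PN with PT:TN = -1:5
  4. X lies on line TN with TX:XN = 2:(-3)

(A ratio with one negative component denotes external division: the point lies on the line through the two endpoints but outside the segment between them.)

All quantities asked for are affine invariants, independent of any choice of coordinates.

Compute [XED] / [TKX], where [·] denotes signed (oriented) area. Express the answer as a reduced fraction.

[XED]:[TKX] = 45/16

Assign P = (0, 0), N = (1, 0), D = (0, 1) — the answer is frame-independent, so this choice is without loss of generality.
1. K is the centroid of triangle NPD ⇒ K = (1/3, 1/3)
2. E lies on line DN with DE:EN = 5:3 ⇒ E = (5/8, 3/8)
3. T lies on line PN with PT:TN = -1:5 ⇒ T = (-1/4, 0)
4. X lies on line TN with TX:XN = 2:(-3) ⇒ X = (-11/4, 0)
2·[XED] = 75/32, 2·[TKX] = 5/6
[XED]:[TKX] = 75/32:5/6 = 45/16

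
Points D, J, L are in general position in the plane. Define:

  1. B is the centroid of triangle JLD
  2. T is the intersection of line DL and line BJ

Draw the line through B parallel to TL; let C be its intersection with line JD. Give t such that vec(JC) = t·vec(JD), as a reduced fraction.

Work in coordinates with D = (0, 0), J = (1, 0), L = (0, 1).
1. B is the centroid of triangle JLD ⇒ B = (1/3, 1/3)
2. T is the intersection of line DL and line BJ ⇒ T = (0, 1/2)
through B parallel to TL: direction (0, 1/2); meets JD at C = (1/3, 0)
C = J + t·(D−J) with t = 2/3

t = 2/3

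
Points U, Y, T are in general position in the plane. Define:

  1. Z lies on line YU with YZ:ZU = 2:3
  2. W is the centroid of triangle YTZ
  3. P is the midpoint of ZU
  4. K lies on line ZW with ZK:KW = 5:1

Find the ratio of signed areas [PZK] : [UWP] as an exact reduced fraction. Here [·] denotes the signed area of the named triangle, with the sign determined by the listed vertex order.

Choose coordinates U = (0, 0), Y = (1, 0), T = (0, 1).
1. Z lies on line YU with YZ:ZU = 2:3 ⇒ Z = (3/5, 0)
2. W is the centroid of triangle YTZ ⇒ W = (8/15, 1/3)
3. P is the midpoint of ZU ⇒ P = (3/10, 0)
4. K lies on line ZW with ZK:KW = 5:1 ⇒ K = (49/90, 5/18)
2·[PZK] = 1/12, 2·[UWP] = -1/10
[PZK]:[UWP] = 1/12:-1/10 = -5/6

[PZK]:[UWP] = -5/6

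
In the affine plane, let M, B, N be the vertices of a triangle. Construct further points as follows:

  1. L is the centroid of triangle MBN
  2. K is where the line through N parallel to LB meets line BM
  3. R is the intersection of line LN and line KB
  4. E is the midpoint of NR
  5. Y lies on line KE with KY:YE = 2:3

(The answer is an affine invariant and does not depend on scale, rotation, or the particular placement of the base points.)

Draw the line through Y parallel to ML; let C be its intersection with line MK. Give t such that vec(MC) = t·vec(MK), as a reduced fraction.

t = 11/20

Set M = (0, 0), B = (1, 0), N = (0, 1); any affine frame gives the same invariant.
1. L is the centroid of triangle MBN ⇒ L = (1/3, 1/3)
2. K is where the line through N parallel to LB meets line BM ⇒ K = (2, 0)
3. R is the intersection of line LN and line KB ⇒ R = (1/2, 0)
4. E is the midpoint of NR ⇒ E = (1/4, 1/2)
5. Y lies on line KE with KY:YE = 2:3 ⇒ Y = (13/10, 1/5)
through Y parallel to ML: direction (1/3, 1/3); meets MK at C = (11/10, 0)
C = M + t·(K−M) with t = 11/20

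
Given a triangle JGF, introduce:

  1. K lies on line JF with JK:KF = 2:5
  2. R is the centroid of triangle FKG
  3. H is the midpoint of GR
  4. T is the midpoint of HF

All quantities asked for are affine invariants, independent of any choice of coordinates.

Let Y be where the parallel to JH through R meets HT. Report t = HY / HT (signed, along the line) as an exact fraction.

Work in coordinates with J = (0, 0), G = (1, 0), F = (0, 1).
1. K lies on line JF with JK:KF = 2:5 ⇒ K = (0, 2/7)
2. R is the centroid of triangle FKG ⇒ R = (1/3, 3/7)
3. H is the midpoint of GR ⇒ H = (2/3, 3/14)
4. T is the midpoint of HF ⇒ T = (1/3, 17/28)
through R parallel to JH: direction (2/3, 3/14); meets HT at Y = (19/42, 183/392)
Y = H + t·(T−H) with t = 9/14

t = 9/14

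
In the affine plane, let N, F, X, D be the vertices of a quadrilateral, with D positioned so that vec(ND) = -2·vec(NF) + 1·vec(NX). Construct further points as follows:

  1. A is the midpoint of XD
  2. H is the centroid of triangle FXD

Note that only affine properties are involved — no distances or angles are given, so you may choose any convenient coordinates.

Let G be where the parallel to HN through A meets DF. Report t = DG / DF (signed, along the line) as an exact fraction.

t = 2/5

Work in coordinates with N = (0, 0), F = (1, 0), X = (0, 1), D = (-2, 1).
1. A is the midpoint of XD ⇒ A = (-1, 1)
2. H is the centroid of triangle FXD ⇒ H = (-1/3, 2/3)
through A parallel to HN: direction (1/3, -2/3); meets DF at G = (-4/5, 3/5)
G = D + t·(F−D) with t = 2/5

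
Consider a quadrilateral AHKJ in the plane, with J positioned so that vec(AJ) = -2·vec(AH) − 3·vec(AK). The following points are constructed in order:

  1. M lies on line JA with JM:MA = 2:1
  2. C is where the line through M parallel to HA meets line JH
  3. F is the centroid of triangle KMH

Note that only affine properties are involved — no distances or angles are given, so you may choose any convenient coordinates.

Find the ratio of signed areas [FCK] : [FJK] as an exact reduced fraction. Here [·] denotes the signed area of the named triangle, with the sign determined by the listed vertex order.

[FCK]:[FJK] = 1/11

Set A = (0, 0), H = (1, 0), K = (0, 1), J = (-2, -3); any affine frame gives the same invariant.
1. M lies on line JA with JM:MA = 2:1 ⇒ M = (-2/3, -1)
2. C is where the line through M parallel to HA meets line JH ⇒ C = (0, -1)
3. F is the centroid of triangle KMH ⇒ F = (1/9, 0)
2·[FCK] = -2/9, 2·[FJK] = -22/9
[FCK]:[FJK] = -2/9:-22/9 = 1/11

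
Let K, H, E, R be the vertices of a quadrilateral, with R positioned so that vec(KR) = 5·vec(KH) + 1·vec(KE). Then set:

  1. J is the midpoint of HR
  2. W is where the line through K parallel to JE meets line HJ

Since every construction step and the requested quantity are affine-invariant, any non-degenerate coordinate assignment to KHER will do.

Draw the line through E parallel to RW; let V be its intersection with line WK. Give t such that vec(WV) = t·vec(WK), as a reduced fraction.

t = 5

Set K = (0, 0), H = (1, 0), E = (0, 1), R = (5, 1); any affine frame gives the same invariant.
1. J is the midpoint of HR ⇒ J = (3, 1/2)
2. W is where the line through K parallel to JE meets line HJ ⇒ W = (3/5, -1/10)
through E parallel to RW: direction (-22/5, -11/10); meets WK at V = (-12/5, 2/5)
V = W + t·(K−W) with t = 5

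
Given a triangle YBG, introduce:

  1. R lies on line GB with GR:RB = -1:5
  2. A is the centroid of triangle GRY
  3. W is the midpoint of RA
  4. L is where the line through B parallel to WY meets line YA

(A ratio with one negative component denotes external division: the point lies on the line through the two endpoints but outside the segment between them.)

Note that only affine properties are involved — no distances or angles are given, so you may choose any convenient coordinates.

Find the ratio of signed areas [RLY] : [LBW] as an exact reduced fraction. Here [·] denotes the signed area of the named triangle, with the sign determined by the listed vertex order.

Assign Y = (0, 0), B = (1, 0), G = (0, 1) — the answer is frame-independent, so this choice is without loss of generality.
1. R lies on line GB with GR:RB = -1:5 ⇒ R = (-1/4, 5/4)
2. A is the centroid of triangle GRY ⇒ A = (-1/12, 3/4)
3. W is the midpoint of RA ⇒ W = (-1/6, 1)
4. L is where the line through B parallel to WY meets line YA ⇒ L = (-2, 18)
2·[RLY] = -2, 2·[LBW] = -18
[RLY]:[LBW] = -2:-18 = 1/9

[RLY]:[LBW] = 1/9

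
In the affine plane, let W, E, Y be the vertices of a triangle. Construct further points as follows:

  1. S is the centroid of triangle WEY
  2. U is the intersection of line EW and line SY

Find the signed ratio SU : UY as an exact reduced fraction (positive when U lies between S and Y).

SU:UY = -1/3

Choose coordinates W = (0, 0), E = (1, 0), Y = (0, 1).
1. S is the centroid of triangle WEY ⇒ S = (1/3, 1/3)
2. U is the intersection of line EW and line SY ⇒ U = (1/2, 0)
U = S + t·(Y−S) with t = -1/2, so SU:UY = t:(1−t) = -1/2:3/2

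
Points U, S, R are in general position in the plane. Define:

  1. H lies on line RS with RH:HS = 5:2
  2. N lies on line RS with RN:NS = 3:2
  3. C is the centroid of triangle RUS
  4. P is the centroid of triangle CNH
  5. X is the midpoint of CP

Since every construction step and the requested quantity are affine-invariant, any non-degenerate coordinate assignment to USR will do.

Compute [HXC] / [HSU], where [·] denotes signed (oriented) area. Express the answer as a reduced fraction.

Set U = (0, 0), S = (1, 0), R = (0, 1); any affine frame gives the same invariant.
1. H lies on line RS with RH:HS = 5:2 ⇒ H = (5/7, 2/7)
2. N lies on line RS with RN:NS = 3:2 ⇒ N = (3/5, 2/5)
3. C is the centroid of triangle RUS ⇒ C = (1/3, 1/3)
4. P is the centroid of triangle CNH ⇒ P = (173/315, 107/315)
5. X is the midpoint of CP ⇒ X = (139/315, 106/315)
2·[HXC] = 2/315, 2·[HSU] = -2/7
[HXC]:[HSU] = 2/315:-2/7 = -1/45

[HXC]:[HSU] = -1/45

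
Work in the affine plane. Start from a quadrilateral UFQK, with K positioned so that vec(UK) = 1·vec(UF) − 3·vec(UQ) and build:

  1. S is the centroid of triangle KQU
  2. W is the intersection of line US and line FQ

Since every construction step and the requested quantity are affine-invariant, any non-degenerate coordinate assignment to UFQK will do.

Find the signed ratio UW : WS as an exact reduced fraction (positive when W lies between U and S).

Assign U = (0, 0), F = (1, 0), Q = (0, 1), K = (1, -3) — the answer is frame-independent, so this choice is without loss of generality.
1. S is the centroid of triangle KQU ⇒ S = (1/3, -2/3)
2. W is the intersection of line US and line FQ ⇒ W = (-1, 2)
W = U + t·(S−U) with t = -3, so UW:WS = t:(1−t) = -3:4

UW:WS = -3/4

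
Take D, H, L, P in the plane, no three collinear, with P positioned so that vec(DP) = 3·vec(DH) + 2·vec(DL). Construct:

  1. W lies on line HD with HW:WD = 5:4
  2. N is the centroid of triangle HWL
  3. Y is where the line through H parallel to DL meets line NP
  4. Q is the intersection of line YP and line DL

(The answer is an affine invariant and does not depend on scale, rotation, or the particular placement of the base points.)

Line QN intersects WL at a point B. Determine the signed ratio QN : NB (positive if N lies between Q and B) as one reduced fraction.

QN:NB = -286/85

Set D = (0, 0), H = (1, 0), L = (0, 1), P = (3, 2); any affine frame gives the same invariant.
1. W lies on line HD with HW:WD = 5:4 ⇒ W = (4/9, 0)
2. N is the centroid of triangle HWL ⇒ N = (13/27, 1/3)
3. Y is where the line through H parallel to DL meets line NP ⇒ Y = (1, 23/34)
4. Q is the intersection of line YP and line DL ⇒ Q = (0, 1/68)
line QN meets WL at B = (67/198, 21/88)
N = Q + t·(B−Q) with t = 286/201, so QN:NB = 286/201:-85/201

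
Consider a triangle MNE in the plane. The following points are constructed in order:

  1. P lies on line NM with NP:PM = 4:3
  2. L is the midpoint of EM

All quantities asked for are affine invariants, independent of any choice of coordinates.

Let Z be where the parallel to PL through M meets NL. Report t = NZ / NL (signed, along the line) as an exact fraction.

t = 7/4

Set M = (0, 0), N = (1, 0), E = (0, 1); any affine frame gives the same invariant.
1. P lies on line NM with NP:PM = 4:3 ⇒ P = (3/7, 0)
2. L is the midpoint of EM ⇒ L = (0, 1/2)
through M parallel to PL: direction (-3/7, 1/2); meets NL at Z = (-3/4, 7/8)
Z = N + t·(L−N) with t = 7/4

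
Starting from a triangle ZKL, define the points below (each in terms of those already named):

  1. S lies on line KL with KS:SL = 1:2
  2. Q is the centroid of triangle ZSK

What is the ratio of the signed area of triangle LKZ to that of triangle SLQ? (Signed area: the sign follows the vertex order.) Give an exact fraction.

Choose coordinates Z = (0, 0), K = (1, 0), L = (0, 1).
1. S lies on line KL with KS:SL = 1:2 ⇒ S = (2/3, 1/3)
2. Q is the centroid of triangle ZSK ⇒ Q = (5/9, 1/9)
2·[LKZ] = -1, 2·[SLQ] = 2/9
[LKZ]:[SLQ] = -1:2/9 = -9/2

[LKZ]:[SLQ] = -9/2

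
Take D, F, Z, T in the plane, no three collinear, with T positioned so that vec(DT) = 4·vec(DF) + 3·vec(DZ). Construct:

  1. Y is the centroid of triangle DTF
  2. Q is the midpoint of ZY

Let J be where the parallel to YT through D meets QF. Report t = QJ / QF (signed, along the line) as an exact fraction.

Choose coordinates D = (0, 0), F = (1, 0), Z = (0, 1), T = (4, 3).
1. Y is the centroid of triangle DTF ⇒ Y = (5/3, 1)
2. Q is the midpoint of ZY ⇒ Q = (5/6, 1)
through D parallel to YT: direction (7/3, 2); meets QF at J = (7/8, 3/4)
J = Q + t·(F−Q) with t = 1/4

t = 1/4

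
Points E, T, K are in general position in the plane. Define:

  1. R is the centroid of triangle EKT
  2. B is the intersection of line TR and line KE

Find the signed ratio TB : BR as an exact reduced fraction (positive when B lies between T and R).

Set E = (0, 0), T = (1, 0), K = (0, 1); any affine frame gives the same invariant.
1. R is the centroid of triangle EKT ⇒ R = (1/3, 1/3)
2. B is the intersection of line TR and line KE ⇒ B = (0, 1/2)
B = T + t·(R−T) with t = 3/2, so TB:BR = t:(1−t) = 3/2:-1/2

TB:BR = -3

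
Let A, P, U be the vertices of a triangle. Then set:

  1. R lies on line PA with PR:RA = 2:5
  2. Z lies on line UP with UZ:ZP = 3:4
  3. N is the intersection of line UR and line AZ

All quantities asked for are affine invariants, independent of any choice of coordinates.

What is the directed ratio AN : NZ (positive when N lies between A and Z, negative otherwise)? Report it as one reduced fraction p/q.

AN:NZ = 35/6

Work in coordinates with A = (0, 0), P = (1, 0), U = (0, 1).
1. R lies on line PA with PR:RA = 2:5 ⇒ R = (5/7, 0)
2. Z lies on line UP with UZ:ZP = 3:4 ⇒ Z = (3/7, 4/7)
3. N is the intersection of line UR and line AZ ⇒ N = (15/41, 20/41)
N = A + t·(Z−A) with t = 35/41, so AN:NZ = t:(1−t) = 35/41:6/41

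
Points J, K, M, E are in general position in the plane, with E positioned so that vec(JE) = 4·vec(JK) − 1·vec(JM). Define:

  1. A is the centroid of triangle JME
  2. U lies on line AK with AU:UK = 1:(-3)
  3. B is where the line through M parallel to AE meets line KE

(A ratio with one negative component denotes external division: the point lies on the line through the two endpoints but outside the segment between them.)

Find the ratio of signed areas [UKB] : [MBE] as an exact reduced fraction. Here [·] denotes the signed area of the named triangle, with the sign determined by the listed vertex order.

Set J = (0, 0), K = (1, 0), M = (0, 1), E = (4, -1); any affine frame gives the same invariant.
1. A is the centroid of triangle JME ⇒ A = (4/3, 0)
2. U lies on line AK with AU:UK = 1:(-3) ⇒ U = (3/2, 0)
3. B is where the line through M parallel to AE meets line KE ⇒ B = (16, -5)
2·[UKB] = 5/2, 2·[MBE] = -8
[UKB]:[MBE] = 5/2:-8 = -5/16

[UKB]:[MBE] = -5/16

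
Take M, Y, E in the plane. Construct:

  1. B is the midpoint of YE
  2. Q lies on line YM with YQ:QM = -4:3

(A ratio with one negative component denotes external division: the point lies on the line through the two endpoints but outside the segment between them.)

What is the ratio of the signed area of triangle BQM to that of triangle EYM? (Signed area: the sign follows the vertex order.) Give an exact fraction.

Set M = (0, 0), Y = (1, 0), E = (0, 1); any affine frame gives the same invariant.
1. B is the midpoint of YE ⇒ B = (1/2, 1/2)
2. Q lies on line YM with YQ:QM = -4:3 ⇒ Q = (-3, 0)
2·[BQM] = 3/2, 2·[EYM] = -1
[BQM]:[EYM] = 3/2:-1 = -3/2

[BQM]:[EYM] = -3/2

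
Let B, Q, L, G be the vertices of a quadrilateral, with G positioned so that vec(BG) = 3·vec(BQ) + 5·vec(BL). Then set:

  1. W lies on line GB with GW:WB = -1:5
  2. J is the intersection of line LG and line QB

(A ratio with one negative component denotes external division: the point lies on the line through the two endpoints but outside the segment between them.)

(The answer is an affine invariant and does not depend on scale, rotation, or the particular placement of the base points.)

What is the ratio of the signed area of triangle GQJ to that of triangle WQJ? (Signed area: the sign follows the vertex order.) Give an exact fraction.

[GQJ]:[WQJ] = 4/5

Assign B = (0, 0), Q = (1, 0), L = (0, 1), G = (3, 5) — the answer is frame-independent, so this choice is without loss of generality.
1. W lies on line GB with GW:WB = -1:5 ⇒ W = (15/4, 25/4)
2. J is the intersection of line LG and line QB ⇒ J = (-3/4, 0)
2·[GQJ] = -35/4, 2·[WQJ] = -175/16
[GQJ]:[WQJ] = -35/4:-175/16 = 4/5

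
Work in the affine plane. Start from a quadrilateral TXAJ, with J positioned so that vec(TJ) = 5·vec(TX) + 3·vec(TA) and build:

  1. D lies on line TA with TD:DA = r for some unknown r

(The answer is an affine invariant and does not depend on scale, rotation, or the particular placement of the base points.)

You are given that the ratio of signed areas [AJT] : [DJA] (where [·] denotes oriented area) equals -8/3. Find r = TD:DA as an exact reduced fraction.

Work in coordinates with T = (0, 0), X = (1, 0), A = (0, 1), J = (5, 3).
1. With TD:DA = r, write λ = r/(r+1) so D = T + λ·(A−T); D is affine-linear in λ
Every point depending on D is an affine combination of D and λ-independent points, so each such coordinate is linear in λ; the λ² term in each signed area is a multiple of (A−T)×(A−T) = 0, so 2·[AJT] and 2·[DJA] are each linear in λ. Evaluating at λ=0 and λ=1:
  2·[AJT] = -5,   2·[DJA] = -5·λ + 5
So [AJT]:[DJA] = (-5) / (-5·λ + 5). Setting this equal to -8/3:
  -5 = -8/3·(-5·λ + 5)  ⇒  λ = 5/8
Then r = λ/(1−λ) = (5/8)/(3/8) = 5/3. Check: with r = 5/3, D = (0, 5/8) and [AJT]:[DJA] = -8/3 as required.

r = 5/3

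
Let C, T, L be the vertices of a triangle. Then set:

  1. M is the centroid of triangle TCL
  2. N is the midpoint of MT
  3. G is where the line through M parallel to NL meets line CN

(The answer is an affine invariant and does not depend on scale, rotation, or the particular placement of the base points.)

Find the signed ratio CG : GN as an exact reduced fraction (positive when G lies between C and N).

CG:GN = 3

Assign C = (0, 0), T = (1, 0), L = (0, 1) — the answer is frame-independent, so this choice is without loss of generality.
1. M is the centroid of triangle TCL ⇒ M = (1/3, 1/3)
2. N is the midpoint of MT ⇒ N = (2/3, 1/6)
3. G is where the line through M parallel to NL meets line CN ⇒ G = (1/2, 1/8)
G = C + t·(N−C) with t = 3/4, so CG:GN = t:(1−t) = 3/4:1/4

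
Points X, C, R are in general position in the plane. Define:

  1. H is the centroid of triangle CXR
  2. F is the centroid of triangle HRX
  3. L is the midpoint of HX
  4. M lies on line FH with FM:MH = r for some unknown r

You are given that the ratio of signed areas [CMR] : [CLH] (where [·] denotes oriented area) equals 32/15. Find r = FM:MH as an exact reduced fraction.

r = 4

Work in coordinates with X = (0, 0), C = (1, 0), R = (0, 1).
1. H is the centroid of triangle CXR ⇒ H = (1/3, 1/3)
2. F is the centroid of triangle HRX ⇒ F = (1/9, 4/9)
3. L is the midpoint of HX ⇒ L = (1/6, 1/6)
4. With FM:MH = r, write λ = r/(r+1) so M = F + λ·(H−F); M is affine-linear in λ
Every point depending on M is an affine combination of M and λ-independent points, so each such coordinate is linear in λ; the λ² term in each signed area is a multiple of (H−F)×(H−F) = 0, so 2·[CMR] and 2·[CLH] are each linear in λ. Evaluating at λ=0 and λ=1:
  2·[CMR] = 1/9·λ − 4/9,   2·[CLH] = -1/6
So [CMR]:[CLH] = (1/9·λ − 4/9) / (-1/6). Setting this equal to 32/15:
  1/9·λ − 4/9 = 32/15·(-1/6)  ⇒  λ = 4/5
Then r = λ/(1−λ) = (4/5)/(1/5) = 4. Check: with r = 4, M = (13/45, 16/45) and [CMR]:[CLH] = 32/15 as required.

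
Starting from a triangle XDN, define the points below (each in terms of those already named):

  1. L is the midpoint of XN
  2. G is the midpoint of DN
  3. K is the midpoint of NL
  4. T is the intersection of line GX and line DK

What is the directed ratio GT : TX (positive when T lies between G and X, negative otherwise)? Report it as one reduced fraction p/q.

Set X = (0, 0), D = (1, 0), N = (0, 1); any affine frame gives the same invariant.
1. L is the midpoint of XN ⇒ L = (0, 1/2)
2. G is the midpoint of DN ⇒ G = (1/2, 1/2)
3. K is the midpoint of NL ⇒ K = (0, 3/4)
4. T is the intersection of line GX and line DK ⇒ T = (3/7, 3/7)
T = G + t·(X−G) with t = 1/7, so GT:TX = t:(1−t) = 1/7:6/7

GT:TX = 1/6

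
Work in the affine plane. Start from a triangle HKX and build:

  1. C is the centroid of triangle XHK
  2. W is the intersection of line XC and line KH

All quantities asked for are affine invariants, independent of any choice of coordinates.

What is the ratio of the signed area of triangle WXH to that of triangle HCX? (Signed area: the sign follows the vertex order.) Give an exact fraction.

Work in coordinates with H = (0, 0), K = (1, 0), X = (0, 1).
1. C is the centroid of triangle XHK ⇒ C = (1/3, 1/3)
2. W is the intersection of line XC and line KH ⇒ W = (1/2, 0)
2·[WXH] = 1/2, 2·[HCX] = 1/3
[WXH]:[HCX] = 1/2:1/3 = 3/2

[WXH]:[HCX] = 3/2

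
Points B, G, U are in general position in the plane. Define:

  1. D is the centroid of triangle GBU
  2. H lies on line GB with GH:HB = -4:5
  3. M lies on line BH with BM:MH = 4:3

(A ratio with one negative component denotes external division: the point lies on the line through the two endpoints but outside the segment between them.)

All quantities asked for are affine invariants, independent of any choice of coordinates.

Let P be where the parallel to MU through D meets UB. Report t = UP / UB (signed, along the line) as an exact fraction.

t = 11/20

Assign B = (0, 0), G = (1, 0), U = (0, 1) — the answer is frame-independent, so this choice is without loss of generality.
1. D is the centroid of triangle GBU ⇒ D = (1/3, 1/3)
2. H lies on line GB with GH:HB = -4:5 ⇒ H = (5, 0)
3. M lies on line BH with BM:MH = 4:3 ⇒ M = (20/7, 0)
through D parallel to MU: direction (-20/7, 1); meets UB at P = (0, 9/20)
P = U + t·(B−U) with t = 11/20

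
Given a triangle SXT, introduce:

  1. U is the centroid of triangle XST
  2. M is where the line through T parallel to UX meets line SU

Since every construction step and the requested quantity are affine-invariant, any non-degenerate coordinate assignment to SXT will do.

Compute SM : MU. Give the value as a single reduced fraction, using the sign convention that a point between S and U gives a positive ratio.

SM:MU = -2

Work in coordinates with S = (0, 0), X = (1, 0), T = (0, 1).
1. U is the centroid of triangle XST ⇒ U = (1/3, 1/3)
2. M is where the line through T parallel to UX meets line SU ⇒ M = (2/3, 2/3)
M = S + t·(U−S) with t = 2, so SM:MU = t:(1−t) = 2:-1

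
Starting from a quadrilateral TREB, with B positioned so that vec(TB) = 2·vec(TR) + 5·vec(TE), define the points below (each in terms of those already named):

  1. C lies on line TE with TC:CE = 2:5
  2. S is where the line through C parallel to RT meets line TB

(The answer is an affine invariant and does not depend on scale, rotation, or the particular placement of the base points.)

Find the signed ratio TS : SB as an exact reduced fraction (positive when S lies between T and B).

Assign T = (0, 0), R = (1, 0), E = (0, 1), B = (2, 5) — the answer is frame-independent, so this choice is without loss of generality.
1. C lies on line TE with TC:CE = 2:5 ⇒ C = (0, 2/7)
2. S is where the line through C parallel to RT meets line TB ⇒ S = (4/35, 2/7)
S = T + t·(B−T) with t = 2/35, so TS:SB = t:(1−t) = 2/35:33/35

TS:SB = 2/33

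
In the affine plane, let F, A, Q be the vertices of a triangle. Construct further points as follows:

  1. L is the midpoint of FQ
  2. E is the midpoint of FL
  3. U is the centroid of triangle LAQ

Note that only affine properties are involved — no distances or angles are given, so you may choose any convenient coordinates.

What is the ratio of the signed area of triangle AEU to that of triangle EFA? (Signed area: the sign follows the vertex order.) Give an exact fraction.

Work in coordinates with F = (0, 0), A = (1, 0), Q = (0, 1).
1. L is the midpoint of FQ ⇒ L = (0, 1/2)
2. E is the midpoint of FL ⇒ E = (0, 1/4)
3. U is the centroid of triangle LAQ ⇒ U = (1/3, 1/2)
2·[AEU] = -1/3, 2·[EFA] = 1/4
[AEU]:[EFA] = -1/3:1/4 = -4/3

[AEU]:[EFA] = -4/3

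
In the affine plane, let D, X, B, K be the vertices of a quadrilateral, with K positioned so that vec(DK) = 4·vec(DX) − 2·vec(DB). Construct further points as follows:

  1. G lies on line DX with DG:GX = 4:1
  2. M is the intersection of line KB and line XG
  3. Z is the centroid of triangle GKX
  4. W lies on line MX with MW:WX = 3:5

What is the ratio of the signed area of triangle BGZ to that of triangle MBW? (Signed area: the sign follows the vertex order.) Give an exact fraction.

Work in coordinates with D = (0, 0), X = (1, 0), B = (0, 1), K = (4, -2).
1. G lies on line DX with DG:GX = 4:1 ⇒ G = (4/5, 0)
2. M is the intersection of line KB and line XG ⇒ M = (4/3, 0)
3. Z is the centroid of triangle GKX ⇒ Z = (29/15, -2/3)
4. W lies on line MX with MW:WX = 3:5 ⇒ W = (29/24, 0)
2·[BGZ] = 3/5, 2·[MBW] = 1/8
[BGZ]:[MBW] = 3/5:1/8 = 24/5

[BGZ]:[MBW] = 24/5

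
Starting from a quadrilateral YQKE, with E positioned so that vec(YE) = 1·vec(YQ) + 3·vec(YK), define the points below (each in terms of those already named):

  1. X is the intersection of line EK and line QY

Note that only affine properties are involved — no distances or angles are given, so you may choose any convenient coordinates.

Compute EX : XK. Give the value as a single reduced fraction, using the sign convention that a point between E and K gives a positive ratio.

Assign Y = (0, 0), Q = (1, 0), K = (0, 1), E = (1, 3) — the answer is frame-independent, so this choice is without loss of generality.
1. X is the intersection of line EK and line QY ⇒ X = (-1/2, 0)
X = E + t·(K−E) with t = 3/2, so EX:XK = t:(1−t) = 3/2:-1/2

EX:XK = -3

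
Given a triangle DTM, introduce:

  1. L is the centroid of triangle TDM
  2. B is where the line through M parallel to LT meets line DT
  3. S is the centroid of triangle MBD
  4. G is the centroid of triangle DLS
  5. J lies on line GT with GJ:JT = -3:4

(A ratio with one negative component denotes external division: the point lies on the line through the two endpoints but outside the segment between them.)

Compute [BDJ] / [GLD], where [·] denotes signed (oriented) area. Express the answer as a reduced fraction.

[BDJ]:[GLD] = -48

Set D = (0, 0), T = (1, 0), M = (0, 1); any affine frame gives the same invariant.
1. L is the centroid of triangle TDM ⇒ L = (1/3, 1/3)
2. B is where the line through M parallel to LT meets line DT ⇒ B = (2, 0)
3. S is the centroid of triangle MBD ⇒ S = (2/3, 1/3)
4. G is the centroid of triangle DLS ⇒ G = (1/3, 2/9)
5. J lies on line GT with GJ:JT = -3:4 ⇒ J = (-5/3, 8/9)
2·[BDJ] = -16/9, 2·[GLD] = 1/27
[BDJ]:[GLD] = -16/9:1/27 = -48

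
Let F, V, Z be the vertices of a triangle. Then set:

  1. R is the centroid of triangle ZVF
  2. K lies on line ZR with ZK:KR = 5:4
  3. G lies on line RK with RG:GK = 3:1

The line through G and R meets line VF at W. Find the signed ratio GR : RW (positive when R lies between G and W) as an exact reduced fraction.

GR:RW = 2/3

Set F = (0, 0), V = (1, 0), Z = (0, 1); any affine frame gives the same invariant.
1. R is the centroid of triangle ZVF ⇒ R = (1/3, 1/3)
2. K lies on line ZR with ZK:KR = 5:4 ⇒ K = (5/27, 17/27)
3. G lies on line RK with RG:GK = 3:1 ⇒ G = (2/9, 5/9)
line GR meets VF at W = (1/2, 0)
R = G + t·(W−G) with t = 2/5, so GR:RW = 2/5:3/5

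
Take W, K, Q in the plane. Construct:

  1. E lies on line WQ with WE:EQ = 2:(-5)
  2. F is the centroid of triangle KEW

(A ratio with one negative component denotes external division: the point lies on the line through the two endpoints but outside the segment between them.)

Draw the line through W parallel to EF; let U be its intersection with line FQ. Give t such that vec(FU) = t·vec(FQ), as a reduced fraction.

t = 2/5

Set W = (0, 0), K = (1, 0), Q = (0, 1); any affine frame gives the same invariant.
1. E lies on line WQ with WE:EQ = 2:(-5) ⇒ E = (0, -2/3)
2. F is the centroid of triangle KEW ⇒ F = (1/3, -2/9)
through W parallel to EF: direction (1/3, 4/9); meets FQ at U = (1/5, 4/15)
U = F + t·(Q−F) with t = 2/5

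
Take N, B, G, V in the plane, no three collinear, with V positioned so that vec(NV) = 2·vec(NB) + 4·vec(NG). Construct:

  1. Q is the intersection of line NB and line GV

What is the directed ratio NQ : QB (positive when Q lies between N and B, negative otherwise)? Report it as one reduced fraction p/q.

Set N = (0, 0), B = (1, 0), G = (0, 1), V = (2, 4); any affine frame gives the same invariant.
1. Q is the intersection of line NB and line GV ⇒ Q = (-2/3, 0)
Q = N + t·(B−N) with t = -2/3, so NQ:QB = t:(1−t) = -2/3:5/3

NQ:QB = -2/5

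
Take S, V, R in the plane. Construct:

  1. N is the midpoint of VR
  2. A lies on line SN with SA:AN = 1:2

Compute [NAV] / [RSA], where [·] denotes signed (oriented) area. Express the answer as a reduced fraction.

Choose coordinates S = (0, 0), V = (1, 0), R = (0, 1).
1. N is the midpoint of VR ⇒ N = (1/2, 1/2)
2. A lies on line SN with SA:AN = 1:2 ⇒ A = (1/6, 1/6)
2·[NAV] = 1/3, 2·[RSA] = 1/6
[NAV]:[RSA] = 1/3:1/6 = 2

[NAV]:[RSA] = 2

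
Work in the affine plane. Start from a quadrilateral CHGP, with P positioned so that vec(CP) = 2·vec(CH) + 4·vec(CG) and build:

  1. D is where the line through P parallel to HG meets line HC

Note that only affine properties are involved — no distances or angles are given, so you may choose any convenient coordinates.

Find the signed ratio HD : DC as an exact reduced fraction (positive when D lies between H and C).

HD:DC = -5/6

Choose coordinates C = (0, 0), H = (1, 0), G = (0, 1), P = (2, 4).
1. D is where the line through P parallel to HG meets line HC ⇒ D = (6, 0)
D = H + t·(C−H) with t = -5, so HD:DC = t:(1−t) = -5:6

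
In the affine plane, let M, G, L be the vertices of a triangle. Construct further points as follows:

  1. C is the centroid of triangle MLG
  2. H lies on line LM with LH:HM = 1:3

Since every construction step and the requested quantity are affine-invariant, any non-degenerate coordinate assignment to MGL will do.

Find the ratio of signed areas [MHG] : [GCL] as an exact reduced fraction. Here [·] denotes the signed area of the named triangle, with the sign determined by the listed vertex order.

[MHG]:[GCL] = 9/4

Work in coordinates with M = (0, 0), G = (1, 0), L = (0, 1).
1. C is the centroid of triangle MLG ⇒ C = (1/3, 1/3)
2. H lies on line LM with LH:HM = 1:3 ⇒ H = (0, 3/4)
2·[MHG] = -3/4, 2·[GCL] = -1/3
[MHG]:[GCL] = -3/4:-1/3 = 9/4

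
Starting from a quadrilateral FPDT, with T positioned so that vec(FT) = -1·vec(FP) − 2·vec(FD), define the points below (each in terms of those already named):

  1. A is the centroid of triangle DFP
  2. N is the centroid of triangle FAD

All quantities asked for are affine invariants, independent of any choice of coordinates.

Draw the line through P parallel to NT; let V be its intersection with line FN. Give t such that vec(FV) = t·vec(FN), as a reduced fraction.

t = -11

Set F = (0, 0), P = (1, 0), D = (0, 1), T = (-1, -2); any affine frame gives the same invariant.
1. A is the centroid of triangle DFP ⇒ A = (1/3, 1/3)
2. N is the centroid of triangle FAD ⇒ N = (1/9, 4/9)
through P parallel to NT: direction (-10/9, -22/9); meets FN at V = (-11/9, -44/9)
V = F + t·(N−F) with t = -11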